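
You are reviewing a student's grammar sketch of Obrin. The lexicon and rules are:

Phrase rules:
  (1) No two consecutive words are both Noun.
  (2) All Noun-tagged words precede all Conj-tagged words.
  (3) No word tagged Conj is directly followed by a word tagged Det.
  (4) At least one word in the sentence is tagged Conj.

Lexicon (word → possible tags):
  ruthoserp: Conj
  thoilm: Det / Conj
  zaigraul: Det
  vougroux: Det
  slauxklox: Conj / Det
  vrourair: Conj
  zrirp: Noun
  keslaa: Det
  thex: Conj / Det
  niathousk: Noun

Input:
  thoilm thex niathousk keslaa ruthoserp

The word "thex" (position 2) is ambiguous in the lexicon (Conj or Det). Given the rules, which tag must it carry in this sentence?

Candidates per position — 1:thoilm {Det,Conj}; 2:thex {Conj,Det}; 3:niathousk {Noun}; 4:keslaa {Det}; 5:ruthoserp {Conj}.
If word 1 were Conj, no tagging could satisfy rule 2; so word 1 is Det.
If word 2 were Conj, no tagging could satisfy rule 2; so word 2 is Det.
The only consistent sequence is: Det Det Noun Det Conj.
Checking: rule 1 ok; rule 2 ok; rule 3 ok; rule 4 ok.

Det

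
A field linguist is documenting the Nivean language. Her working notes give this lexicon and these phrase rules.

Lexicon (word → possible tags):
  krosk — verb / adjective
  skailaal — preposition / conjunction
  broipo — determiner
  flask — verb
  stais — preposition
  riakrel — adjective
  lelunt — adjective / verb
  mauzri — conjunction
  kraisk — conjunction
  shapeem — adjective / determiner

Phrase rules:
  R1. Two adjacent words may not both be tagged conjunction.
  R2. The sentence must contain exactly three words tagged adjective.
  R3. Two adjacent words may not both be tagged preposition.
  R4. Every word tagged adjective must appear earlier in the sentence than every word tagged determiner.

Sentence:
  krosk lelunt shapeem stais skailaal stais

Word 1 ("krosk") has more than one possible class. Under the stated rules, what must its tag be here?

adjective

Candidates per position — 1:krosk {verb,adjective}; 2:lelunt {adjective,verb}; 3:shapeem {adjective,determiner}; 4:stais {preposition}; 5:skailaal {preposition,conjunction}; 6:stais {preposition}.
If word 1 were verb, no tagging could satisfy rule 2; so word 1 is adjective.
If word 2 were verb, no tagging could satisfy rule 2; so word 2 is adjective.
If word 3 were determiner, no tagging could satisfy rule 2; so word 3 is adjective.
If word 5 were preposition, no tagging could satisfy rule 3; so word 5 is conjunction.
That leaves exactly one tagging: adjective adjective adjective preposition conjunction preposition.
Verifying each rule — rule 1 holds; rule 2 holds; rule 3 holds; rule 4 holds.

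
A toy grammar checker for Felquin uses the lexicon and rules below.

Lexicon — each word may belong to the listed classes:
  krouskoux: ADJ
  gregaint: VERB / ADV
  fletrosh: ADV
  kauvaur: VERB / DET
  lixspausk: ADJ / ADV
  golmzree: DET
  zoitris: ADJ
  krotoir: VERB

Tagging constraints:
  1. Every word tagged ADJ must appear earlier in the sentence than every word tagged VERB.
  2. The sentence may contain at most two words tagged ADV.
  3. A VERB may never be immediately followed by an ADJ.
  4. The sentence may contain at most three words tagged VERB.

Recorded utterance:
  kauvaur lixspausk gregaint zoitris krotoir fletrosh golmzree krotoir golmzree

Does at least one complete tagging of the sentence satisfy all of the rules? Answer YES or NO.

Candidates per position — 1:kauvaur {VERB,DET}; 2:lixspausk {ADJ,ADV}; 3:gregaint {VERB,ADV}; 4:zoitris {ADJ}; 5:krotoir {VERB}; 6:fletrosh {ADV}; 7:golmzree {DET}; 8:krotoir {VERB}; 9:golmzree {DET}.
One satisfying assignment: DET ADJ ADV ADJ VERB ADV DET VERB DET.
Check: rule 1 satisfied; rule 2 satisfied; rule 3 satisfied; rule 4 satisfied.

YES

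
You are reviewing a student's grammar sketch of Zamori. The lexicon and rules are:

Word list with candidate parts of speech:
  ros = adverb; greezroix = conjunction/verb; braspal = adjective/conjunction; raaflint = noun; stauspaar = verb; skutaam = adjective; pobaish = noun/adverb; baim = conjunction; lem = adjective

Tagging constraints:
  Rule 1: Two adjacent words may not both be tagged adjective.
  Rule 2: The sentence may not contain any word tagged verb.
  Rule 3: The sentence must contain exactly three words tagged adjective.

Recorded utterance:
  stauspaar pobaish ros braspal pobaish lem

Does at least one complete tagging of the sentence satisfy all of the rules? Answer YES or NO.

Candidates per position — 1:stauspaar {verb}; 2:pobaish {noun,adverb}; 3:ros {adverb}; 4:braspal {adjective,conjunction}; 5:pobaish {noun,adverb}; 6:lem {adjective}.
Rule 2 cannot be satisfied by any choice of tags from the lexicon.
So there is no consistent tagging.

NO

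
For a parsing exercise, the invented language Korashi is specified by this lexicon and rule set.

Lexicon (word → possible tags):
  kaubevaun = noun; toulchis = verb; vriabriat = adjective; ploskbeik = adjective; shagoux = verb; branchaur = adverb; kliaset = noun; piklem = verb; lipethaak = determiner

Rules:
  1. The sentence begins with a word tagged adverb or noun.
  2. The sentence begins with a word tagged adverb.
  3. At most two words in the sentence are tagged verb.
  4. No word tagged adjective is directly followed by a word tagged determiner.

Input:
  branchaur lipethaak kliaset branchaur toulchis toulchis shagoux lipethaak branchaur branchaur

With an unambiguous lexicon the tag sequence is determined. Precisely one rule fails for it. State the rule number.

Fixed tagging: adverb determiner noun adverb verb verb verb determiner adverb adverb.
Checking each rule: R1 ✓, R2 ✓, R3 ✗, R4 ✓.
Only rule 3 fails.

3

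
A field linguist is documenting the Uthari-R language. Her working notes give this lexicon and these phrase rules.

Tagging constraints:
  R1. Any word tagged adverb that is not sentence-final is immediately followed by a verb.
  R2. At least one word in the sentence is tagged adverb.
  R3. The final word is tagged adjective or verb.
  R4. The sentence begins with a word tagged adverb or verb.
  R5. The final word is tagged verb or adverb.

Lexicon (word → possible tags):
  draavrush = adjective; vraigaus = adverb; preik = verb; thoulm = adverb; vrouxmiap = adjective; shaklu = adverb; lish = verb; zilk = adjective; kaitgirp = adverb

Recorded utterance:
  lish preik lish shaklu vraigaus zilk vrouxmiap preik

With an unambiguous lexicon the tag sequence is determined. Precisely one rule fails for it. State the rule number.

1

Fixed tagging: verb verb verb adverb adverb adjective adjective verb.
Checking each rule: R1 fails, R2 ok, R3 ok, R4 ok, R5 ok.
Only rule 1 fails.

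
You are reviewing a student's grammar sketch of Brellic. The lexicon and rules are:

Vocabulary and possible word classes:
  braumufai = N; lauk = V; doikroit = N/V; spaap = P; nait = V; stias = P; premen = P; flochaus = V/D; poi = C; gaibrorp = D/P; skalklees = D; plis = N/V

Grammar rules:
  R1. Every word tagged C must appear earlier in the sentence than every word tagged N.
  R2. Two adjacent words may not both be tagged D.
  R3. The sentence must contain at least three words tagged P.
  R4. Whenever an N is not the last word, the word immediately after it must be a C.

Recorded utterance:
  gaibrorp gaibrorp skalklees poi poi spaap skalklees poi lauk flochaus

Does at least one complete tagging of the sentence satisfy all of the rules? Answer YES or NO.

Candidates per position — 1:gaibrorp {D,P}; 2:gaibrorp {D,P}; 3:skalklees {D}; 4:poi {C}; 5:poi {C}; 6:spaap {P}; 7:skalklees {D}; 8:poi {C}; 9:lauk {V}; 10:flochaus {V,D}.
One satisfying assignment: P P D C C P D C V V.
Rule-by-rule: rule 1 satisfied; rule 2 satisfied; rule 3 satisfied; rule 4 satisfied.

YES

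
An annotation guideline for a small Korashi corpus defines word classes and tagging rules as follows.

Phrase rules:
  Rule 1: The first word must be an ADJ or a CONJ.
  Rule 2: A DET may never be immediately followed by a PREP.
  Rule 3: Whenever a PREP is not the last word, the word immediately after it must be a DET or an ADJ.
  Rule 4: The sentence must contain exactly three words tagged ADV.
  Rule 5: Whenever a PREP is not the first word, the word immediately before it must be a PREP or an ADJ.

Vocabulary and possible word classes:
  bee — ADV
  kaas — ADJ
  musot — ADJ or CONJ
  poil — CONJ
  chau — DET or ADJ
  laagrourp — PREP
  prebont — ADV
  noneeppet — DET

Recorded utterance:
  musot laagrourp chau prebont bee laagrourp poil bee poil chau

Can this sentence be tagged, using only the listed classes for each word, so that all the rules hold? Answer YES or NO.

Candidates per position — 1:musot {ADJ,CONJ}; 2:laagrourp {PREP}; 3:chau {DET,ADJ}; 4:prebont {ADV}; 5:bee {ADV}; 6:laagrourp {PREP}; 7:poil {CONJ}; 8:bee {ADV}; 9:poil {CONJ}; 10:chau {DET,ADJ}.
Rule 3 cannot be satisfied by any choice of tags from the lexicon.
So there is no consistent tagging.

NO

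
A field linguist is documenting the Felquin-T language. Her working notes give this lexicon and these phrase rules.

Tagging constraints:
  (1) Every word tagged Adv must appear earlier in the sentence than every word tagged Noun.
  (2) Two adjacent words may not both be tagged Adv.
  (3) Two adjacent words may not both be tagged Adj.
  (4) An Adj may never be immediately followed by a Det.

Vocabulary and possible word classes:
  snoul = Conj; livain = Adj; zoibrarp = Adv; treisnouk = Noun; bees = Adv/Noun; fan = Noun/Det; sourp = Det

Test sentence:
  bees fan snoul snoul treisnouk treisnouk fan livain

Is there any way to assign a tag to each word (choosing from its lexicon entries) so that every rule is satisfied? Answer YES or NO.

Candidates per position — 1:bees {Adv,Noun}; 2:fan {Noun,Det}; 3:snoul {Conj}; 4:snoul {Conj}; 5:treisnouk {Noun}; 6:treisnouk {Noun}; 7:fan {Noun,Det}; 8:livain {Adj}.
One satisfying assignment: Noun Noun Conj Conj Noun Noun Noun Adj.
Verifying each rule — rule 1 ✓; rule 2 ✓; rule 3 ✓; rule 4 ✓.

YES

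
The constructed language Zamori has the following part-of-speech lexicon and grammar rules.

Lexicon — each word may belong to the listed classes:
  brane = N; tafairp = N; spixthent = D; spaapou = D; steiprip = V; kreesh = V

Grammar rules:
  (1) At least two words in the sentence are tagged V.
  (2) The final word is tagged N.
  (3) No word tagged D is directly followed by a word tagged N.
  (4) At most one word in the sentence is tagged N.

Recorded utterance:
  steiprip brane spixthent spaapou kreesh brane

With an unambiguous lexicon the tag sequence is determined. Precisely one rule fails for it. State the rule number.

Fixed tagging: V N D D V N.
Checking each rule: R1 ok, R2 ok, R3 ok, R4 fails.
Only rule 4 fails.

4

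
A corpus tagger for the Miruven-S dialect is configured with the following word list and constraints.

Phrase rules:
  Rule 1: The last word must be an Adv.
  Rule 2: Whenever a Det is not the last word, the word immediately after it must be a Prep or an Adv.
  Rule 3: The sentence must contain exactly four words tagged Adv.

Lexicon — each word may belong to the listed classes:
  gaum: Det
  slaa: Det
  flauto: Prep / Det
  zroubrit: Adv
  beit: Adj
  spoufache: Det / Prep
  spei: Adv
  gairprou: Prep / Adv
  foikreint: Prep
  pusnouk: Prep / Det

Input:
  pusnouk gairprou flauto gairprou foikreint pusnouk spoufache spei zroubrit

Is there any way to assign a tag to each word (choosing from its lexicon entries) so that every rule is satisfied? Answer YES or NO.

Candidates per position — 1:pusnouk {Prep,Det}; 2:gairprou {Prep,Adv}; 3:flauto {Prep,Det}; 4:gairprou {Prep,Adv}; 5:foikreint {Prep}; 6:pusnouk {Prep,Det}; 7:spoufache {Det,Prep}; 8:spei {Adv}; 9:zroubrit {Adv}.
One satisfying assignment: Det Adv Prep Adv Prep Det Prep Adv Adv.
Rule-by-rule: rule 1 ✓; rule 2 ✓; rule 3 ✓.

YES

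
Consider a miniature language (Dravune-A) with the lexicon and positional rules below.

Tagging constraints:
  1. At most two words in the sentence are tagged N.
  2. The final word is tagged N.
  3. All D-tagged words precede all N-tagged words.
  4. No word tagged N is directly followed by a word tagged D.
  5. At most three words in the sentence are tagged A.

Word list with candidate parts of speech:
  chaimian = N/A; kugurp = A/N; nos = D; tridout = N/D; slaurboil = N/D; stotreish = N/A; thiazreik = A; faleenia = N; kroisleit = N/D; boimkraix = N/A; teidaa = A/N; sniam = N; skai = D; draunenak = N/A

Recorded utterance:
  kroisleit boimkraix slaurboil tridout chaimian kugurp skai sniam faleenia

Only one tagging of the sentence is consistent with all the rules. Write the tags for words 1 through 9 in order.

Candidates per position — 1:kroisleit {N,D}; 2:boimkraix {N,A}; 3:slaurboil {N,D}; 4:tridout {N,D}; 5:chaimian {N,A}; 6:kugurp {A,N}; 7:skai {D}; 8:sniam {N}; 9:faleenia {N}.
Position 1: N is ruled out by rule 1; that leaves D.
Position 2: N is ruled out by rule 1; that leaves A.
Position 3: N is ruled out by rule 1; that leaves D.
Position 4: N is ruled out by rule 1; that leaves D.
Position 5: N is ruled out by rule 1; that leaves A.
Position 6: N is ruled out by rule 1; that leaves A.
The unique satisfying tagging is: D A D D A A D N N.
Checking: rule 1 ✓; rule 2 ✓; rule 3 ✓; rule 4 ✓; rule 5 ✓.

D A D D A A D N N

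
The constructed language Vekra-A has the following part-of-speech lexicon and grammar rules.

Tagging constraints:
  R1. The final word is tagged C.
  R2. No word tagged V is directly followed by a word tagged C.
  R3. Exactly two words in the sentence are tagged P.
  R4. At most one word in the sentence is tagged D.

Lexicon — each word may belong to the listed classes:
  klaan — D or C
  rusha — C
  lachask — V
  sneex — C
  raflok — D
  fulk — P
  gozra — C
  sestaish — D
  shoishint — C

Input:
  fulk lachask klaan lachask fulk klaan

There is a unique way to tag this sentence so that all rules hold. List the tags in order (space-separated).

P V D V P C

Candidates per position — 1:fulk {P}; 2:lachask {V}; 3:klaan {D,C}; 4:lachask {V}; 5:fulk {P}; 6:klaan {D,C}.
Position 3: C is ruled out by rule 2; that leaves D.
Position 6: D is ruled out by rule 1; that leaves C.
The unique satisfying tagging is: P V D V P C.
Verifying each rule — rule 1 holds; rule 2 holds; rule 3 holds; rule 4 holds.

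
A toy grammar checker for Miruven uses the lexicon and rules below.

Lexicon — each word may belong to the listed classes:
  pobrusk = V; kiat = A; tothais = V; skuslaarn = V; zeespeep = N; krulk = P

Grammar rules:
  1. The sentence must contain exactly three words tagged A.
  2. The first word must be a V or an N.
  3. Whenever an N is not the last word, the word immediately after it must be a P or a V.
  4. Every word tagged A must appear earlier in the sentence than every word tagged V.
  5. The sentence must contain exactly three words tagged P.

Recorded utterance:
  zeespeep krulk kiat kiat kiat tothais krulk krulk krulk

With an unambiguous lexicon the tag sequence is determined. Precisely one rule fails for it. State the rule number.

Fixed tagging: N P A A A V P P P.
Applying the rules: R1 ✓, R2 ✓, R3 ✓, R4 ✓, R5 ✗.
Only rule 5 fails.

5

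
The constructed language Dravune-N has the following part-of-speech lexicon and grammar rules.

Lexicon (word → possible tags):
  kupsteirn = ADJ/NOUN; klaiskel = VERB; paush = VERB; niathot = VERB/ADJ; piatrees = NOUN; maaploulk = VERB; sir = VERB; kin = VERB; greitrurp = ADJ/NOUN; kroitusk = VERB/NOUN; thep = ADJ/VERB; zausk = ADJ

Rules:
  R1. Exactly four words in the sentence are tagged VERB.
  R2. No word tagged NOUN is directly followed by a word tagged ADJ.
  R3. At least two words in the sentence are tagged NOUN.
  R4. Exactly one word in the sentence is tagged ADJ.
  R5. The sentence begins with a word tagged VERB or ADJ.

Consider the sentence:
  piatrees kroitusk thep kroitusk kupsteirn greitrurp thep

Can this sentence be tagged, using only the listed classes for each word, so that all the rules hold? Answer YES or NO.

Candidates per position — 1:piatrees {NOUN}; 2:kroitusk {VERB,NOUN}; 3:thep {ADJ,VERB}; 4:kroitusk {VERB,NOUN}; 5:kupsteirn {ADJ,NOUN}; 6:greitrurp {ADJ,NOUN}; 7:thep {ADJ,VERB}.
Rule 5 cannot be satisfied by any choice of tags from the lexicon.
So there is no consistent tagging.

NO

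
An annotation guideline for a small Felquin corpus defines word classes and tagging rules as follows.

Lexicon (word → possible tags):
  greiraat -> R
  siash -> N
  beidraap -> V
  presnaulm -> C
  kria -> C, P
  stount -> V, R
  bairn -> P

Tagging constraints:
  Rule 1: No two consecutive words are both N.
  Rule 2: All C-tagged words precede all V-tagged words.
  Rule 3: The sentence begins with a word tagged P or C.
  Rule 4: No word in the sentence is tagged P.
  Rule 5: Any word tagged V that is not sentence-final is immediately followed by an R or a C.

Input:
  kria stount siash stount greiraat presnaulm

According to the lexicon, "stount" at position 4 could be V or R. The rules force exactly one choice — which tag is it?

Candidates per position — 1:kria {C,P}; 2:stount {V,R}; 3:siash {N}; 4:stount {V,R}; 5:greiraat {R}; 6:presnaulm {C}.
At position 1, choosing P makes rule 4 impossible to satisfy; hence C.
At position 2, choosing V makes rule 2 impossible to satisfy; hence R.
At position 4, choosing V makes rule 2 impossible to satisfy; hence R.
The only consistent sequence is: C R N R R C.
Check: rule 1 ✓; rule 2 ✓; rule 3 ✓; rule 4 ✓; rule 5 ✓.

R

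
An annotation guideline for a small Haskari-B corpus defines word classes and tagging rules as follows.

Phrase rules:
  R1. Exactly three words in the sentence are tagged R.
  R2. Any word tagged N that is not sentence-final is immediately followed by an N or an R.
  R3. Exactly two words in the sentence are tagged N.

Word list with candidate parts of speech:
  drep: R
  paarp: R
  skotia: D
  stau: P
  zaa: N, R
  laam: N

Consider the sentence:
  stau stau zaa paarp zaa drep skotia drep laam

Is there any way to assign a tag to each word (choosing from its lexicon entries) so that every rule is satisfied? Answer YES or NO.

Candidates per position — 1:stau {P}; 2:stau {P}; 3:zaa {N,R}; 4:paarp {R}; 5:zaa {N,R}; 6:drep {R}; 7:skotia {D}; 8:drep {R}; 9:laam {N}.
Every candidate sequence violates at least one rule; no consistent tagging exists.

NO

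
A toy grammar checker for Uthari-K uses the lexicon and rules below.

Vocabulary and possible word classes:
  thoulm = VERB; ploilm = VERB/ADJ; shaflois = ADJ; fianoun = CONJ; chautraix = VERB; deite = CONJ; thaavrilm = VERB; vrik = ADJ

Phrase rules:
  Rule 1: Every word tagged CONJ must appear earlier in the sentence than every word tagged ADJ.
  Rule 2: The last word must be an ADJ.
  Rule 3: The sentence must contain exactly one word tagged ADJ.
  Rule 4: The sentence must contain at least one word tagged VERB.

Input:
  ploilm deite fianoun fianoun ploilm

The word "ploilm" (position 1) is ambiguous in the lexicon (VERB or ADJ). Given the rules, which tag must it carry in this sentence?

VERB

Candidates per position — 1:ploilm {VERB,ADJ}; 2:deite {CONJ}; 3:fianoun {CONJ}; 4:fianoun {CONJ}; 5:ploilm {VERB,ADJ}.
If word 1 were ADJ, no tagging could satisfy rule 1; so word 1 is VERB.
If word 5 were VERB, no tagging could satisfy rule 2; so word 5 is ADJ.
That leaves exactly one tagging: VERB CONJ CONJ CONJ ADJ.
Verifying each rule — rule 1 holds; rule 2 holds; rule 3 holds; rule 4 holds.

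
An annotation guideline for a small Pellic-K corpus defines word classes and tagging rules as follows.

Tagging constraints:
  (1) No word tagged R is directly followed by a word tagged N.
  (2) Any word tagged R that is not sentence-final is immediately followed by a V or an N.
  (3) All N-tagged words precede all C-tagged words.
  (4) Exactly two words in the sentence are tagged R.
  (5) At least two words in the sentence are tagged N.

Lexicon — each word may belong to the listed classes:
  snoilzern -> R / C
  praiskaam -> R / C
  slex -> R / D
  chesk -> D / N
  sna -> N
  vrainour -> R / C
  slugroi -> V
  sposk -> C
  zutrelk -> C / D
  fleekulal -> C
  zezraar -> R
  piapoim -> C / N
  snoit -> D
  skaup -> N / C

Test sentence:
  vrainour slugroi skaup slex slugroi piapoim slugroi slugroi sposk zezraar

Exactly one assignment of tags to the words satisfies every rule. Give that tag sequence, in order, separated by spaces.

Candidates per position — 1:vrainour {R,C}; 2:slugroi {V}; 3:skaup {N,C}; 4:slex {R,D}; 5:slugroi {V}; 6:piapoim {C,N}; 7:slugroi {V}; 8:slugroi {V}; 9:sposk {C}; 10:zezraar {R}.
Position 3: C is ruled out by rule 5; that leaves N.
Position 6: C is ruled out by rule 5; that leaves N.
Position 1: C is ruled out by rule 3; that leaves R.
Position 4: R is ruled out by rule 4; that leaves D.
So the tagging must be: R V N D V N V V C R.
Verifying each rule — rule 1 satisfied; rule 2 satisfied; rule 3 satisfied; rule 4 satisfied; rule 5 satisfied.

R V N D V N V V C R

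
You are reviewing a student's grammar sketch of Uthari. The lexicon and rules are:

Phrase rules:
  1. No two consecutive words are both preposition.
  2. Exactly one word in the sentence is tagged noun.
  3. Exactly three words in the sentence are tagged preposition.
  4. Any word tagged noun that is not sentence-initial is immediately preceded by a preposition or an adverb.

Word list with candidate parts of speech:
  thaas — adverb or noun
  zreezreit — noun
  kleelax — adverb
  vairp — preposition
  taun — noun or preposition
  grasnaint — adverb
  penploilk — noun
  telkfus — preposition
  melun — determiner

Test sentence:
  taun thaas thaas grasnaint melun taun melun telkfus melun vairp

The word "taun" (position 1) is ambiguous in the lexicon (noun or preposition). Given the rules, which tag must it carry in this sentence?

noun

Candidates per position — 1:taun {noun,preposition}; 2:thaas {adverb,noun}; 3:thaas {adverb,noun}; 4:grasnaint {adverb}; 5:melun {determiner}; 6:taun {noun,preposition}; 7:melun {determiner}; 8:telkfus {preposition}; 9:melun {determiner}; 10:vairp {preposition}.
Word 6 cannot be noun — rule 4 would then fail for every completion. It is preposition.
Word 1 cannot be preposition — rule 3 would then fail for every completion. It is noun.
Word 2 cannot be noun — rule 2 would then fail for every completion. It is adverb.
Word 3 cannot be noun — rule 2 would then fail for every completion. It is adverb.
The unique satisfying tagging is: noun adverb adverb adverb determiner preposition determiner preposition determiner preposition.
Verifying each rule — rule 1 satisfied; rule 2 satisfied; rule 3 satisfied; rule 4 satisfied.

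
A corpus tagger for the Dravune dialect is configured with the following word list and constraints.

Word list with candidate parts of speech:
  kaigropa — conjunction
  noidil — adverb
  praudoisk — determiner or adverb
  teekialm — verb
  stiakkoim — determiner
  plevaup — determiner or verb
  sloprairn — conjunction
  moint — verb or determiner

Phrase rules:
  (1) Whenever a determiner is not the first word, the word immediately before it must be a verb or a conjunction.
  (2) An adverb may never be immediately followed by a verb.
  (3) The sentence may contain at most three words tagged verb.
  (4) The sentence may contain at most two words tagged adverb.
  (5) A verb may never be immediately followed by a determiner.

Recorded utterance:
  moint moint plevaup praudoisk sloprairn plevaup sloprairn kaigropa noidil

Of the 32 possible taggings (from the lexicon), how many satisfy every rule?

3

Candidates per position — 1:moint {verb,determiner}; 2:moint {verb,determiner}; 3:plevaup {determiner,verb}; 4:praudoisk {determiner,adverb}; 5:sloprairn {conjunction}; 6:plevaup {determiner,verb}; 7:sloprairn {conjunction}; 8:kaigropa {conjunction}; 9:noidil {adverb}.
There are 32 candidate sequences in total.
The sequences that satisfy every rule: verb verb verb adverb conjunction determiner conjunction conjunction adverb; determiner verb verb adverb conjunction determiner conjunction conjunction adverb; determiner verb verb adverb conjunction verb conjunction conjunction adverb.
Count = 3.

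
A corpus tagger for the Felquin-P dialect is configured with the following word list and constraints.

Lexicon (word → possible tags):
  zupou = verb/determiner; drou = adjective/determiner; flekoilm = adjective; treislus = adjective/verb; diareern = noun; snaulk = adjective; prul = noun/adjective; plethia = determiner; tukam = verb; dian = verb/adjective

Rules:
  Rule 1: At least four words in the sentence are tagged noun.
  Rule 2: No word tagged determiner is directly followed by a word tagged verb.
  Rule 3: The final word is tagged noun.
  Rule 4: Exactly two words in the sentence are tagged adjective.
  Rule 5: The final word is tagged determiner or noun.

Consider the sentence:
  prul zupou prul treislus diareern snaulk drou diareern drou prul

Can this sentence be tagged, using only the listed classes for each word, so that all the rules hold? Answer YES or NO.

Candidates per position — 1:prul {noun,adjective}; 2:zupou {verb,determiner}; 3:prul {noun,adjective}; 4:treislus {adjective,verb}; 5:diareern {noun}; 6:snaulk {adjective}; 7:drou {adjective,determiner}; 8:diareern {noun}; 9:drou {adjective,determiner}; 10:prul {noun,adjective}.
One satisfying assignment: noun determiner noun adjective noun adjective determiner noun determiner noun.
Checking: rule 1 ok; rule 2 ok; rule 3 ok; rule 4 ok; rule 5 ok.

YES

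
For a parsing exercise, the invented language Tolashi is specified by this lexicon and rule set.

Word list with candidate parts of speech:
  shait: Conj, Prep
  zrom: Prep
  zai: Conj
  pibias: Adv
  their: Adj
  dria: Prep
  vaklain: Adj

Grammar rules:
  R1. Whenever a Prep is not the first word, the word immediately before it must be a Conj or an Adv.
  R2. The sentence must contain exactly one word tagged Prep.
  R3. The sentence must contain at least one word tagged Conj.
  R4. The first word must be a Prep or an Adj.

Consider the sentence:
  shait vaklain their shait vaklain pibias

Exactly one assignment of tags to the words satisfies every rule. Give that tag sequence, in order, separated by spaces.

Prep Adj Adj Conj Adj Adv

Candidates per position — 1:shait {Conj,Prep}; 2:vaklain {Adj}; 3:their {Adj}; 4:shait {Conj,Prep}; 5:vaklain {Adj}; 6:pibias {Adv}.
Position 1: Conj is ruled out by rule 4; that leaves Prep.
Position 4: Prep is ruled out by rule 1; that leaves Conj.
The unique satisfying tagging is: Prep Adj Adj Conj Adj Adv.
Check: rule 1 ok; rule 2 ok; rule 3 ok; rule 4 ok.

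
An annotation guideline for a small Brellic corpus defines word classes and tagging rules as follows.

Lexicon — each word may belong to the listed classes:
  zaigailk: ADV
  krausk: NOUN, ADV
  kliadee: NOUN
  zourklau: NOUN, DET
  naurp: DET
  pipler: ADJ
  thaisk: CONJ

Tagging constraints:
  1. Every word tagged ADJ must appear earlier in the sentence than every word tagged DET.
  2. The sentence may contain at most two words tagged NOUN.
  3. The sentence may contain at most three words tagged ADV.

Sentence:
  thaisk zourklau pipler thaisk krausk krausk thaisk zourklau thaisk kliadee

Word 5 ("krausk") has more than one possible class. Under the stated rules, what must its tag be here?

Candidates per position — 1:thaisk {CONJ}; 2:zourklau {NOUN,DET}; 3:pipler {ADJ}; 4:thaisk {CONJ}; 5:krausk {NOUN,ADV}; 6:krausk {NOUN,ADV}; 7:thaisk {CONJ}; 8:zourklau {NOUN,DET}; 9:thaisk {CONJ}; 10:kliadee {NOUN}.
Position 2: tagging it DET would leave rule 1 unsatisfiable, so it must be NOUN.
Position 5: tagging it NOUN would leave rule 2 unsatisfiable, so it must be ADV.
Position 6: tagging it NOUN would leave rule 2 unsatisfiable, so it must be ADV.
Position 8: tagging it NOUN would leave rule 2 unsatisfiable, so it must be DET.
So the tagging must be: CONJ NOUN ADJ CONJ ADV ADV CONJ DET CONJ NOUN.
Rule-by-rule: rule 1 ok; rule 2 ok; rule 3 ok.

ADV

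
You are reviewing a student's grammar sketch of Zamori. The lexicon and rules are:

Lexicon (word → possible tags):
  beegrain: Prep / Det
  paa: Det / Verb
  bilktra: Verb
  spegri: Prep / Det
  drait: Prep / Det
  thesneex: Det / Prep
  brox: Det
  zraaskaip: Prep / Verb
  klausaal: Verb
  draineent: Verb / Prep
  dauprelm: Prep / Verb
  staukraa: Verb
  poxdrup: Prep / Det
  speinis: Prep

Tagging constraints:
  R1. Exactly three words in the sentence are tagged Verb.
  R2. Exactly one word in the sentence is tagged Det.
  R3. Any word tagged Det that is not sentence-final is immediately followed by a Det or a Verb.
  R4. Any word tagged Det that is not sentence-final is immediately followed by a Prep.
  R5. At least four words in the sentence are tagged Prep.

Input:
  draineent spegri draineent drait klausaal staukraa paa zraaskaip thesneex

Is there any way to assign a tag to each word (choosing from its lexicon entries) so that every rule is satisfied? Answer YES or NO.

Candidates per position — 1:draineent {Verb,Prep}; 2:spegri {Prep,Det}; 3:draineent {Verb,Prep}; 4:drait {Prep,Det}; 5:klausaal {Verb}; 6:staukraa {Verb}; 7:paa {Det,Verb}; 8:zraaskaip {Prep,Verb}; 9:thesneex {Det,Prep}.
One satisfying assignment: Prep Prep Prep Prep Verb Verb Verb Prep Det.
Verifying each rule — rule 1 satisfied; rule 2 satisfied; rule 3 satisfied; rule 4 satisfied; rule 5 satisfied.

YES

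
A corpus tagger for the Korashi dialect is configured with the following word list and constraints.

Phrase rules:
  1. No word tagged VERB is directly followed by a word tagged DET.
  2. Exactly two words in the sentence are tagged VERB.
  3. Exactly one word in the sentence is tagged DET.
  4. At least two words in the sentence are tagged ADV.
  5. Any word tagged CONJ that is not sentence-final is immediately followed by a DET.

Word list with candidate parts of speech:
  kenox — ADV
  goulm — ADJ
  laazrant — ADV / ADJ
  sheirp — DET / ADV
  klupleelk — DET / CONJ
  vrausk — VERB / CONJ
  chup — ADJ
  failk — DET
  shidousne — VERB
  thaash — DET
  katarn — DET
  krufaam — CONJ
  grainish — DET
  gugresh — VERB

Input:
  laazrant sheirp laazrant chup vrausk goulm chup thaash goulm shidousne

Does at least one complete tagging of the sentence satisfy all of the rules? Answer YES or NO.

YES

Candidates per position — 1:laazrant {ADV,ADJ}; 2:sheirp {DET,ADV}; 3:laazrant {ADV,ADJ}; 4:chup {ADJ}; 5:vrausk {VERB,CONJ}; 6:goulm {ADJ}; 7:chup {ADJ}; 8:thaash {DET}; 9:goulm {ADJ}; 10:shidousne {VERB}.
One satisfying assignment: ADV ADV ADV ADJ VERB ADJ ADJ DET ADJ VERB.
Check: rule 1 satisfied; rule 2 satisfied; rule 3 satisfied; rule 4 satisfied; rule 5 satisfied.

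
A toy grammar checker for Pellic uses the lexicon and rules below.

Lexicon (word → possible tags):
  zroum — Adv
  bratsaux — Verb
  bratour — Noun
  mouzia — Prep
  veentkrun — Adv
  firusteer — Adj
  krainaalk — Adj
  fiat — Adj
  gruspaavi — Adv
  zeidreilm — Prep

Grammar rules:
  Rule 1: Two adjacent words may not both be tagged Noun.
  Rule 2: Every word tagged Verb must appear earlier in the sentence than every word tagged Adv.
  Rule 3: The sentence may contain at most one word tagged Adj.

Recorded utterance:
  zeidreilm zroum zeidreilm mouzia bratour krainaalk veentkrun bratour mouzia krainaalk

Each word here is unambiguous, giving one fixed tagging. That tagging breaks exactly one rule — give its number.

3

Fixed tagging: Prep Adv Prep Prep Noun Adj Adv Noun Prep Adj.
Applying the rules: R1 holds, R2 holds, R3 violated.
Only rule 3 fails.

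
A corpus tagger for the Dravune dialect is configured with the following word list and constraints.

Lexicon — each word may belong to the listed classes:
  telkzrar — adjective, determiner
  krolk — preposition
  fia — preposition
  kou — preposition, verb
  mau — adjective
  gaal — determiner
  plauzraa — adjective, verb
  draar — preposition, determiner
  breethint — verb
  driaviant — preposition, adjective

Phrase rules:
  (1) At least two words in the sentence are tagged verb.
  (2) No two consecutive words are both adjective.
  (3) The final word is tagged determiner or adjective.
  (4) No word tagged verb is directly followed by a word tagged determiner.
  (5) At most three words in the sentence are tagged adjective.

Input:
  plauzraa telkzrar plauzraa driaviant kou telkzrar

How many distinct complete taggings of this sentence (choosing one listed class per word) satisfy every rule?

Candidates per position — 1:plauzraa {adjective,verb}; 2:telkzrar {adjective,determiner}; 3:plauzraa {adjective,verb}; 4:driaviant {preposition,adjective}; 5:kou {preposition,verb}; 6:telkzrar {adjective,determiner}.
There are 64 candidate sequences in total.
Checking each against the rules leaves 8 sequences.
Count = 8.

8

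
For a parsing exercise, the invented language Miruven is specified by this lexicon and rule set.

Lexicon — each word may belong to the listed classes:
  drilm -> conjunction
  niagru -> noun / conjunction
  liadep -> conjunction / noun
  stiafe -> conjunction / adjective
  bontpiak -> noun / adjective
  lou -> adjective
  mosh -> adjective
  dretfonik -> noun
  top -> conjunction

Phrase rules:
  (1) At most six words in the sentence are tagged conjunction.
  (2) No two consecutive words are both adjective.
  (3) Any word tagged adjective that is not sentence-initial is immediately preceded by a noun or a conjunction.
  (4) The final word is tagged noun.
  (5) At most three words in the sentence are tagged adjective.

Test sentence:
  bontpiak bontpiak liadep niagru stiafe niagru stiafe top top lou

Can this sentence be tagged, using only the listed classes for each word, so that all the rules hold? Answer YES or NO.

Candidates per position — 1:bontpiak {noun,adjective}; 2:bontpiak {noun,adjective}; 3:liadep {conjunction,noun}; 4:niagru {noun,conjunction}; 5:stiafe {conjunction,adjective}; 6:niagru {noun,conjunction}; 7:stiafe {conjunction,adjective}; 8:top {conjunction}; 9:top {conjunction}; 10:lou {adjective}.
Rule 4 cannot be satisfied by any choice of tags from the lexicon.
So there is no consistent tagging.

NO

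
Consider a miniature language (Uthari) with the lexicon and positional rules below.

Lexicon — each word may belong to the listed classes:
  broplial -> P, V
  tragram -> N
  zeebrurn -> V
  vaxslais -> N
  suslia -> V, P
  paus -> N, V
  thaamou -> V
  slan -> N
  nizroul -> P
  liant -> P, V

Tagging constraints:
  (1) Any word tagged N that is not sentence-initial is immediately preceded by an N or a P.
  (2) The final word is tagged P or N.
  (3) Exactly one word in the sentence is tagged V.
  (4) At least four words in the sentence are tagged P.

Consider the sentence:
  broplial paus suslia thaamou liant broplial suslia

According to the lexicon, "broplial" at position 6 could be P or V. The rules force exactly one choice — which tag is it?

P

Candidates per position — 1:broplial {P,V}; 2:paus {N,V}; 3:suslia {V,P}; 4:thaamou {V}; 5:liant {P,V}; 6:broplial {P,V}; 7:suslia {V,P}.
Word 1 cannot be V — rule 3 would then fail for every completion. It is P.
Word 2 cannot be V — rule 3 would then fail for every completion. It is N.
Word 3 cannot be V — rule 3 would then fail for every completion. It is P.
Word 5 cannot be V — rule 3 would then fail for every completion. It is P.
Word 6 cannot be V — rule 3 would then fail for every completion. It is P.
Word 7 cannot be V — rule 2 would then fail for every completion. It is P.
That leaves exactly one tagging: P N P V P P P.
Check: rule 1 ok; rule 2 ok; rule 3 ok; rule 4 ok.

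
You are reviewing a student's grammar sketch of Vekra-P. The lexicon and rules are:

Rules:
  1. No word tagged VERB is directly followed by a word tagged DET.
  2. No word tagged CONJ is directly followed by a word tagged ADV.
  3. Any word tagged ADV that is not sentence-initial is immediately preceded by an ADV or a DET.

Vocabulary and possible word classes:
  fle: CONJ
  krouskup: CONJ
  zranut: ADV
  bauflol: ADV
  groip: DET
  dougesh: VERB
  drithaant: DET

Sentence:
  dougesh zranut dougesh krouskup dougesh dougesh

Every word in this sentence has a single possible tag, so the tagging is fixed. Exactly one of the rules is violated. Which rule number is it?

Fixed tagging: VERB ADV VERB CONJ VERB VERB.
Checking each rule: R1 pass, R2 pass, R3 fail.
Only rule 3 fails.

3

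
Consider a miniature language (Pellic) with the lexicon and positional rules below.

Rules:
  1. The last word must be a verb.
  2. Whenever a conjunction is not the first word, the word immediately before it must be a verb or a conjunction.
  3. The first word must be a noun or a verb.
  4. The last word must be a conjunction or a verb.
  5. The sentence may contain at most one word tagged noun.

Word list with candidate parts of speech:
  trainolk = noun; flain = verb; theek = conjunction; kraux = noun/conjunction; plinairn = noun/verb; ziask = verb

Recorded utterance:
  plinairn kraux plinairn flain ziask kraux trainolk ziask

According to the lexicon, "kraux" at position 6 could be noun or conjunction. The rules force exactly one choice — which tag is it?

conjunction

Candidates per position — 1:plinairn {noun,verb}; 2:kraux {noun,conjunction}; 3:plinairn {noun,verb}; 4:flain {verb}; 5:ziask {verb}; 6:kraux {noun,conjunction}; 7:trainolk {noun}; 8:ziask {verb}.
At position 1, choosing noun makes rule 5 impossible to satisfy; hence verb.
At position 2, choosing noun makes rule 5 impossible to satisfy; hence conjunction.
At position 3, choosing noun makes rule 5 impossible to satisfy; hence verb.
At position 6, choosing noun makes rule 5 impossible to satisfy; hence conjunction.
The unique satisfying tagging is: verb conjunction verb verb verb conjunction noun verb.
Checking: rule 1 holds; rule 2 holds; rule 3 holds; rule 4 holds; rule 5 holds.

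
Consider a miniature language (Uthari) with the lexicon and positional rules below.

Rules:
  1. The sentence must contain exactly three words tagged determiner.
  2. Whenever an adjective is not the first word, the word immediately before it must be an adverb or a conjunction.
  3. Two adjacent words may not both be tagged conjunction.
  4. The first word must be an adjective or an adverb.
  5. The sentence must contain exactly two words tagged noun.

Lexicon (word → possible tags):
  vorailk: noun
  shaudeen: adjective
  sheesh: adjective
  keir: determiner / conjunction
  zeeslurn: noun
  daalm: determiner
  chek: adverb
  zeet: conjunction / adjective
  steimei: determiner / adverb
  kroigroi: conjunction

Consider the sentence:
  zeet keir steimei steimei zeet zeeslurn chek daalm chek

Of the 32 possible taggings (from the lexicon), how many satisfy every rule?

Candidates per position — 1:zeet {conjunction,adjective}; 2:keir {determiner,conjunction}; 3:steimei {determiner,adverb}; 4:steimei {determiner,adverb}; 5:zeet {conjunction,adjective}; 6:zeeslurn {noun}; 7:chek {adverb}; 8:daalm {determiner}; 9:chek {adverb}.
There are 32 candidate sequences in total.
Rule 5 cannot be satisfied by any choice of tags from the lexicon.
So there is no consistent tagging.
Count = 0.

0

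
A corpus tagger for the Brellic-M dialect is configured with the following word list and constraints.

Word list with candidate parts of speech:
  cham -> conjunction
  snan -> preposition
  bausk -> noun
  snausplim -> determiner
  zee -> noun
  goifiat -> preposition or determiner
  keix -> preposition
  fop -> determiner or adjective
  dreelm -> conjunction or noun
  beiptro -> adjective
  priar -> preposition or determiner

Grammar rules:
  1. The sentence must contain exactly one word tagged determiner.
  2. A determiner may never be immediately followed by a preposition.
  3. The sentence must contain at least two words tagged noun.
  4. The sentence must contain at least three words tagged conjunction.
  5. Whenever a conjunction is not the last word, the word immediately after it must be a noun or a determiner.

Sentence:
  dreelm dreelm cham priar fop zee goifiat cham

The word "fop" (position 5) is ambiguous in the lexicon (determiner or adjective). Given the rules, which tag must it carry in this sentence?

adjective

Candidates per position — 1:dreelm {conjunction,noun}; 2:dreelm {conjunction,noun}; 3:cham {conjunction}; 4:priar {preposition,determiner}; 5:fop {determiner,adjective}; 6:zee {noun}; 7:goifiat {preposition,determiner}; 8:cham {conjunction}.
Position 2: tagging it conjunction would leave rule 5 unsatisfiable, so it must be noun.
Position 4: tagging it preposition would leave rule 5 unsatisfiable, so it must be determiner.
Position 5: tagging it determiner would leave rule 1 unsatisfiable, so it must be adjective.
Position 7: tagging it determiner would leave rule 1 unsatisfiable, so it must be preposition.
Position 1: tagging it noun would leave rule 4 unsatisfiable, so it must be conjunction.
That leaves exactly one tagging: conjunction noun conjunction determiner adjective noun preposition conjunction.
Checking: rule 1 satisfied; rule 2 satisfied; rule 3 satisfied; rule 4 satisfied; rule 5 satisfied.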